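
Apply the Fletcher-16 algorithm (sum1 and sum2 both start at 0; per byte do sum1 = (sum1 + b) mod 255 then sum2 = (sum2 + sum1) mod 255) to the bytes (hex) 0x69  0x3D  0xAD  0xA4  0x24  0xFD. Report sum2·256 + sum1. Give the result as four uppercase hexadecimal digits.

Running sums (mod 255):
  after byte 0 (0x69): sum1=105, sum2=105
  after byte 1 (0x3D): sum1=166, sum2=16
  after byte 2 (0xAD): sum1=84, sum2=100
  after byte 3 (0xA4): sum1=248, sum2=93
  after byte 4 (0x24): sum1=29, sum2=122
  after byte 5 (0xFD): sum1=27, sum2=149
Checksum = sum2·256 + sum1 = 149·256 + 27 = 38171 = 0x951B.

951B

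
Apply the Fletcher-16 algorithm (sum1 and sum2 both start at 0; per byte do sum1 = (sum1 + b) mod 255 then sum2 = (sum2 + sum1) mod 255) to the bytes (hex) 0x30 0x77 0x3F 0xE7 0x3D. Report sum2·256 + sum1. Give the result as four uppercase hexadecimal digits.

990C

Running sums (mod 255):
  after byte 0 (0x30): sum1=48, sum2=48
  after byte 1 (0x77): sum1=167, sum2=215
  after byte 2 (0x3F): sum1=230, sum2=190
  after byte 3 (0xE7): sum1=206, sum2=141
  after byte 4 (0x3D): sum1=12, sum2=153
Checksum = sum2·256 + sum1 = 153·256 + 12 = 39180 = 0x990C.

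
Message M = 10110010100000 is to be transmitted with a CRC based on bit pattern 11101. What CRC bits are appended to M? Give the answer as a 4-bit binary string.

0010

Append 4 zeros: 101100101000000000. Divide by 11101 (XOR where the leading bit is 1):
  pos 0: 10110 XOR 11101 = 01011
  pos 1: 10110 XOR 11101 = 01011
  pos 2: 10111 XOR 11101 = 01010
  pos 3: 10100 XOR 11101 = 01001
  pos 4: 10011 XOR 11101 = 01110
  pos 5: 11100 XOR 11101 = 00001
  pos 9: 10000 XOR 11101 = 01101
  pos 10: 11010 XOR 11101 = 00111
  pos 12: 11100 XOR 11101 = 00001
Remainder (last 4 bits) = 0010. This is the CRC / FCS.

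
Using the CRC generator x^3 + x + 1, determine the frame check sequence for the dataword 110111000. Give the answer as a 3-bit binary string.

011

Append 3 zeros: 110111000000. Divide by 1011 (XOR where the leading bit is 1):
  pos 0: 1101 XOR 1011 = 0110
  pos 1: 1101 XOR 1011 = 0110
  pos 2: 1101 XOR 1011 = 0110
  pos 3: 1100 XOR 1011 = 0111
  pos 4: 1110 XOR 1011 = 0101
  pos 5: 1010 XOR 1011 = 0001
  pos 8: 1000 XOR 1011 = 0011
Remainder (last 3 bits) = 011. This is the CRC / FCS.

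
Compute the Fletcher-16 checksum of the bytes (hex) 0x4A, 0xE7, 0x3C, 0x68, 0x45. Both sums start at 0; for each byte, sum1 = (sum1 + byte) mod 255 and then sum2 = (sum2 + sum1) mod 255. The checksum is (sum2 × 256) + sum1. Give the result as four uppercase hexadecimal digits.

Running sums (mod 255):
  after byte 0 (0x4A): sum1=74, sum2=74
  after byte 1 (0xE7): sum1=50, sum2=124
  after byte 2 (0x3C): sum1=110, sum2=234
  after byte 3 (0x68): sum1=214, sum2=193
  after byte 4 (0x45): sum1=28, sum2=221
Checksum = sum2·256 + sum1 = 221·256 + 28 = 56604 = 0xDD1C.

DD1C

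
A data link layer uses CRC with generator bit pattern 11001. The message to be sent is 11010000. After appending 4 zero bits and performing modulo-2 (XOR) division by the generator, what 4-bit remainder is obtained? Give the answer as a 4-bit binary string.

Append 4 zeros: 110100000000. Divide by 11001 (XOR where the leading bit is 1):
  pos 0: 11010 XOR 11001 = 00011
  pos 3: 11000 XOR 11001 = 00001
  pos 7: 10000 XOR 11001 = 01001
Remainder (last 4 bits) = 1001. This is the CRC / FCS.

1001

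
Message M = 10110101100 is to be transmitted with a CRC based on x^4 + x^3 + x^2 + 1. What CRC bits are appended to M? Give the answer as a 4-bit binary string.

0000

Append 4 zeros: 101101011000000. Divide by 11101 (XOR where the leading bit is 1):
  pos 0: 10110 XOR 11101 = 01011
  pos 1: 10111 XOR 11101 = 01010
  pos 2: 10100 XOR 11101 = 01001
  pos 3: 10011 XOR 11101 = 01110
  pos 4: 11101 XOR 11101 = 00000
Remainder (last 4 bits) = 0000. This is the CRC / FCS.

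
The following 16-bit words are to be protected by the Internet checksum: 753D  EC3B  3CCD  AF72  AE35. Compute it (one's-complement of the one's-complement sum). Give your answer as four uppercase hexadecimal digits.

0411

One's-complement addition (fold any carry out of bit 15 back into bit 0):
  0x753D + 0xEC3B = 0x16178 → wrap carry → 0x6179
  0x6179 + 0x3CCD = 0x09E46
  0x9E46 + 0xAF72 = 0x14DB8 → wrap carry → 0x4DB9
  0x4DB9 + 0xAE35 = 0x0FBEE
One's-complement sum = 0xFBEE.
Checksum = ~0xFBEE & 0xFFFF = 0x0411.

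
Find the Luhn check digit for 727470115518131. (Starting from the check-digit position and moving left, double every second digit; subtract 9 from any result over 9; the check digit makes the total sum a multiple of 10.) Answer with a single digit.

Partial digits right→left: 1 3 1 8 1 5 5 1 1 0 7 4 7 2 7
Double every second digit counting from the check-digit position (so the 1st, 3rd, 5th, ... of the partial from the right).
  doubled (with −9 where >9): 2 2 2 1 2 5 5 5 → sum 24
  kept as-is: 3 8 5 1 0 4 2 → sum 23
Total = 24 + 23 = 47.
Check digit = (10 − (47 mod 10)) mod 10 = 3.

3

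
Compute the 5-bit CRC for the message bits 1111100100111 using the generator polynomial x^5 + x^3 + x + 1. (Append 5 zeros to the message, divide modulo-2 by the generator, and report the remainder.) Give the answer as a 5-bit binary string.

00100

Append 5 zeros: 111110010011100000. Divide by 101011 (XOR where the leading bit is 1):
  pos 0: 111110 XOR 101011 = 010101
  pos 1: 101010 XOR 101011 = 000001
  pos 6: 110011 XOR 101011 = 011000
  pos 7: 110001 XOR 101011 = 011010
  pos 8: 110100 XOR 101011 = 011111
  pos 9: 111110 XOR 101011 = 010101
  pos 10: 101010 XOR 101011 = 000001
Remainder (last 5 bits) = 00100. This is the CRC / FCS.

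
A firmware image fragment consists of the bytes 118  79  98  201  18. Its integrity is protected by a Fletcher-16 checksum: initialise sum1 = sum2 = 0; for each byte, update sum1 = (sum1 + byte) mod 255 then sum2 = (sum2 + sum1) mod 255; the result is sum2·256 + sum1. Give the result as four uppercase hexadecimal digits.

5A04

Running sums (mod 255):
  after byte 0 (118): sum1=118, sum2=118
  after byte 1 (79): sum1=197, sum2=60
  after byte 2 (98): sum1=40, sum2=100
  after byte 3 (201): sum1=241, sum2=86
  after byte 4 (18): sum1=4, sum2=90
Checksum = sum2·256 + sum1 = 90·256 + 4 = 23044 = 0x5A04.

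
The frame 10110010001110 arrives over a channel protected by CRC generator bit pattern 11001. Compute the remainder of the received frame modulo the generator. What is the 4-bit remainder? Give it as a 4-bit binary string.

Modulo-2 division of 10110010001110 by 11001:
  pos 0: 10110 XOR 11001 = 01111
  pos 1: 11110 XOR 11001 = 00111
  pos 3: 11110 XOR 11001 = 00111
  pos 5: 11100 XOR 11001 = 00101
  pos 7: 10111 XOR 11001 = 01110
  pos 8: 11101 XOR 11001 = 00100
Remainder = 1000 (nonzero — an error is detected).

1000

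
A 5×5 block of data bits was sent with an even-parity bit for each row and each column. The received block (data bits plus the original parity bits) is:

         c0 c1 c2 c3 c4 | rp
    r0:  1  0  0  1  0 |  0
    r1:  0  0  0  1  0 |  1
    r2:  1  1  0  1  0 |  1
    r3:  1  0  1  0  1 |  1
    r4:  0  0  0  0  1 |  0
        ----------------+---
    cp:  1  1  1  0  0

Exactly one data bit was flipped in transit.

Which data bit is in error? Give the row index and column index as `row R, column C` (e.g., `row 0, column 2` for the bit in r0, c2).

row 4, column 3

Recompute each row's even parity and compare to rp:
  r0: data parity 0, sent rp 0 → ok
  r1: data parity 1, sent rp 1 → ok
  r2: data parity 1, sent rp 1 → ok
  r3: data parity 1, sent rp 1 → ok
  r4: data parity 1, sent rp 0 → mismatch
Recompute each column's even parity and compare to cp:
  c0: data parity 1, sent cp 1 → ok
  c1: data parity 1, sent cp 1 → ok
  c2: data parity 1, sent cp 1 → ok
  c3: data parity 1, sent cp 0 → mismatch
  c4: data parity 0, sent cp 0 → ok
Exactly one row (r4) and one column (c3) fail → the flipped bit is at their intersection.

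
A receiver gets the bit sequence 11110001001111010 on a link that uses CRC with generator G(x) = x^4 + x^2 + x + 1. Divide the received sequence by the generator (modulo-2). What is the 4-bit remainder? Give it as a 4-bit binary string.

0000

Modulo-2 division of 11110001001111010 by 10111:
  pos 0: 11110 XOR 10111 = 01001
  pos 1: 10010 XOR 10111 = 00101
  pos 3: 10101 XOR 10111 = 00010
  pos 6: 10001 XOR 10111 = 00110
  pos 8: 11011 XOR 10111 = 01100
  pos 9: 11001 XOR 10111 = 01110
  pos 10: 11100 XOR 10111 = 01011
  pos 11: 10111 XOR 10111 = 00000
Remainder = 0000 (zero — the frame passes the CRC check).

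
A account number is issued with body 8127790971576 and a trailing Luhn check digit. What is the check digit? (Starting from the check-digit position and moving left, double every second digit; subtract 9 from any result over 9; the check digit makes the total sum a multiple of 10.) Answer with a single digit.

1

Partial digits right→left: 6 7 5 1 7 9 0 9 7 7 2 1 8
Double every second digit counting from the check-digit position (so the 1st, 3rd, 5th, ... of the partial from the right).
  doubled (with −9 where >9): 3 1 5 0 5 4 7 → sum 25
  kept as-is: 7 1 9 9 7 1 → sum 34
Total = 25 + 34 = 59.
Check digit = (10 − (59 mod 10)) mod 10 = 1.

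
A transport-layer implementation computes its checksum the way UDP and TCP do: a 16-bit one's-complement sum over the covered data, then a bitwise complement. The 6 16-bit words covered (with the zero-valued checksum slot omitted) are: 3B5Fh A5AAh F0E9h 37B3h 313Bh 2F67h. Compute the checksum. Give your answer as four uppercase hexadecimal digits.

95B6

One's-complement addition (fold any carry out of bit 15 back into bit 0):
  0x3B5F + 0xA5AA = 0x0E109
  0xE109 + 0xF0E9 = 0x1D1F2 → wrap carry → 0xD1F3
  0xD1F3 + 0x37B3 = 0x109A6 → wrap carry → 0x09A7
  0x09A7 + 0x313B = 0x03AE2
  0x3AE2 + 0x2F67 = 0x06A49
One's-complement sum = 0x6A49.
Checksum = ~0x6A49 & 0xFFFF = 0x95B6.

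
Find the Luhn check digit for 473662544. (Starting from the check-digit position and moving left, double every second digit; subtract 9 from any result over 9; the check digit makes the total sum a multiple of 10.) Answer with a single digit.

Partial digits right→left: 4 4 5 2 6 6 3 7 4
Double every second digit counting from the check-digit position (so the 1st, 3rd, 5th, ... of the partial from the right).
  doubled (with −9 where >9): 8 1 3 6 8 → sum 26
  kept as-is: 4 2 6 7 → sum 19
Total = 26 + 19 = 45.
Check digit = (10 − (45 mod 10)) mod 10 = 5.

5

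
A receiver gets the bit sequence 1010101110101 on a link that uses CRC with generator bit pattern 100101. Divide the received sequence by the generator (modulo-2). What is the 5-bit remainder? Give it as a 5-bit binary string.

Modulo-2 division of 1010101110101 by 100101:
  pos 0: 101010 XOR 100101 = 001111
  pos 2: 111111 XOR 100101 = 011010
  pos 3: 110101 XOR 100101 = 010000
  pos 4: 100000 XOR 100101 = 000101
  pos 7: 101101 XOR 100101 = 001000
Remainder = 01000 (nonzero — an error is detected).

01000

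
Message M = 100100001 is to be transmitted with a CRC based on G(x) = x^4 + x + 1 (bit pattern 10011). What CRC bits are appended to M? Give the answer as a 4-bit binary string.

Append 4 zeros: 1001000010000. Divide by 10011 (XOR where the leading bit is 1):
  pos 0: 10010 XOR 10011 = 00001
  pos 4: 10001 XOR 10011 = 00010
  pos 7: 10000 XOR 10011 = 00011
Remainder (last 4 bits) = 0110. This is the CRC / FCS.

0110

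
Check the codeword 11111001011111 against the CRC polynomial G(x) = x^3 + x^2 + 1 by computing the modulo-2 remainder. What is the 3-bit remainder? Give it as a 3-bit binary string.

Modulo-2 division of 11111001011111 by 1101:
  pos 0: 1111 XOR 1101 = 0010
  pos 2: 1010 XOR 1101 = 0111
  pos 3: 1110 XOR 1101 = 0011
  pos 5: 1110 XOR 1101 = 0011
  pos 7: 1111 XOR 1101 = 0010
  pos 9: 1011 XOR 1101 = 0110
  pos 10: 1101 XOR 1101 = 0000
Remainder = 000 (zero — the frame passes the CRC check).

000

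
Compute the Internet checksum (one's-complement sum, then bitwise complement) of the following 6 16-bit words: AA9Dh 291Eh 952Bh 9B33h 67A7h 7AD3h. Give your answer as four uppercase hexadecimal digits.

One's-complement addition (fold any carry out of bit 15 back into bit 0):
  0xAA9D + 0x291E = 0x0D3BB
  0xD3BB + 0x952B = 0x168E6 → wrap carry → 0x68E7
  0x68E7 + 0x9B33 = 0x1041A → wrap carry → 0x041B
  0x041B + 0x67A7 = 0x06BC2
  0x6BC2 + 0x7AD3 = 0x0E695
One's-complement sum = 0xE695.
Checksum = ~0xE695 & 0xFFFF = 0x196A.

196A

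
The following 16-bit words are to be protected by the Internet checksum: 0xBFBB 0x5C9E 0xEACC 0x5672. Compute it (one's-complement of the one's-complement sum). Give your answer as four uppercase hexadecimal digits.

A266

One's-complement addition (fold any carry out of bit 15 back into bit 0):
  0xBFBB + 0x5C9E = 0x11C59 → wrap carry → 0x1C5A
  0x1C5A + 0xEACC = 0x10726 → wrap carry → 0x0727
  0x0727 + 0x5672 = 0x05D99
One's-complement sum = 0x5D99.
Checksum = ~0x5D99 & 0xFFFF = 0xA266.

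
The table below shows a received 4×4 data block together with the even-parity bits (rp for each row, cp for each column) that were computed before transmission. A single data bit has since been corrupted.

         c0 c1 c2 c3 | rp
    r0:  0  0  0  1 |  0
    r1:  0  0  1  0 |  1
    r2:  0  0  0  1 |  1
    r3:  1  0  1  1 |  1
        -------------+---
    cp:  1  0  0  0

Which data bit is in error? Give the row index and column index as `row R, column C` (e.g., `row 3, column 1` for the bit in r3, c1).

Recompute each row's even parity and compare to rp:
  r0: data parity 1, sent rp 0 → mismatch
  r1: data parity 1, sent rp 1 → ok
  r2: data parity 1, sent rp 1 → ok
  r3: data parity 1, sent rp 1 → ok
Recompute each column's even parity and compare to cp:
  c0: data parity 1, sent cp 1 → ok
  c1: data parity 0, sent cp 0 → ok
  c2: data parity 0, sent cp 0 → ok
  c3: data parity 1, sent cp 0 → mismatch
Exactly one row (r0) and one column (c3) fail → the flipped bit is at their intersection.

row 0, column 3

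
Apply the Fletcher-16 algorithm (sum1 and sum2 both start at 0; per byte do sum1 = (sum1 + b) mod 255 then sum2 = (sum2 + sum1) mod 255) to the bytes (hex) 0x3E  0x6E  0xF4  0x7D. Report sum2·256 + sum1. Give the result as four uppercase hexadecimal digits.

AB1F

Running sums (mod 255):
  after byte 0 (0x3E): sum1=62, sum2=62
  after byte 1 (0x6E): sum1=172, sum2=234
  after byte 2 (0xF4): sum1=161, sum2=140
  after byte 3 (0x7D): sum1=31, sum2=171
Checksum = sum2·256 + sum1 = 171·256 + 31 = 43807 = 0xAB1F.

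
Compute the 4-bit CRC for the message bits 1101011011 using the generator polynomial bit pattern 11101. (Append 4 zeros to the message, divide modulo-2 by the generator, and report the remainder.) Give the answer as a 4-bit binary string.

1000

Append 4 zeros: 11010110110000. Divide by 11101 (XOR where the leading bit is 1):
  pos 0: 11010 XOR 11101 = 00111
  pos 2: 11111 XOR 11101 = 00010
  pos 5: 10011 XOR 11101 = 01110
  pos 6: 11100 XOR 11101 = 00001
Remainder (last 4 bits) = 1000. This is the CRC / FCS.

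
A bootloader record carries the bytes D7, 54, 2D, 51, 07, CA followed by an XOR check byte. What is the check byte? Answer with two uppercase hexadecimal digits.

XOR the bytes together:
  start with 0xD7
  0xD7 ⊕ 0x54 = 0x83
  0x83 ⊕ 0x2D = 0xAE
  0xAE ⊕ 0x51 = 0xFF
  0xFF ⊕ 0x07 = 0xF8
  0xF8 ⊕ 0xCA = 0x32

32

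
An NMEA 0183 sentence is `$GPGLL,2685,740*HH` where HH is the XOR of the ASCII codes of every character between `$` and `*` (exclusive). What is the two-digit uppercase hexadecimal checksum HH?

6A

XOR the ASCII codes of the payload characters:
  'G' = 0x47 → acc = 0x47
  'P' = 0x50 → acc = 0x17
  'G' = 0x47 → acc = 0x50
  'L' = 0x4C → acc = 0x1C
  'L' = 0x4C → acc = 0x50
  ',' = 0x2C → acc = 0x7C
  '2' = 0x32 → acc = 0x4E
  '6' = 0x36 → acc = 0x78
  '8' = 0x38 → acc = 0x40
  '5' = 0x35 → acc = 0x75
  ',' = 0x2C → acc = 0x59
  '7' = 0x37 → acc = 0x6E
  '4' = 0x34 → acc = 0x5A
  '0' = 0x30 → acc = 0x6A
Checksum = 0x6A.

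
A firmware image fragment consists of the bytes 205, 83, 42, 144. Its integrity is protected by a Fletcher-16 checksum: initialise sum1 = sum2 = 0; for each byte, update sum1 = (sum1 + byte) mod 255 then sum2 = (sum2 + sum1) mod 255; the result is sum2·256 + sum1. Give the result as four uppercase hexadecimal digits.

16DB

Running sums (mod 255):
  after byte 0 (205): sum1=205, sum2=205
  after byte 1 (83): sum1=33, sum2=238
  after byte 2 (42): sum1=75, sum2=58
  after byte 3 (144): sum1=219, sum2=22
Checksum = sum2·256 + sum1 = 22·256 + 219 = 5851 = 0x16DB.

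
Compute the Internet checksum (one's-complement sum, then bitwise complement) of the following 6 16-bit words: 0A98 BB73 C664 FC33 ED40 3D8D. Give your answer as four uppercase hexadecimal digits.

One's-complement addition (fold any carry out of bit 15 back into bit 0):
  0x0A98 + 0xBB73 = 0x0C60B
  0xC60B + 0xC664 = 0x18C6F → wrap carry → 0x8C70
  0x8C70 + 0xFC33 = 0x188A3 → wrap carry → 0x88A4
  0x88A4 + 0xED40 = 0x175E4 → wrap carry → 0x75E5
  0x75E5 + 0x3D8D = 0x0B372
One's-complement sum = 0xB372.
Checksum = ~0xB372 & 0xFFFF = 0x4C8D.

4C8D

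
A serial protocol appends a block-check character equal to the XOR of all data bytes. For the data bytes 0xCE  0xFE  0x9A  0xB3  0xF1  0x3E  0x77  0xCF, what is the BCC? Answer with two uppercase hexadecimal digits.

XOR the bytes together:
  start with 0xCE
  0xCE ⊕ 0xFE = 0x30
  0x30 ⊕ 0x9A = 0xAA
  0xAA ⊕ 0xB3 = 0x19
  0x19 ⊕ 0xF1 = 0xE8
  0xE8 ⊕ 0x3E = 0xD6
  0xD6 ⊕ 0x77 = 0xA1
  0xA1 ⊕ 0xCF = 0x6E

6E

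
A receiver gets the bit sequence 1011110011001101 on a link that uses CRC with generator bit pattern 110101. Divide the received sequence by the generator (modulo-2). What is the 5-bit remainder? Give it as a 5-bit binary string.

00000

Modulo-2 division of 1011110011001101 by 110101:
  pos 0: 101111 XOR 110101 = 011010
  pos 1: 110100 XOR 110101 = 000001
  pos 6: 101100 XOR 110101 = 011001
  pos 7: 110011 XOR 110101 = 000110
  pos 10: 110101 XOR 110101 = 000000
Remainder = 00000 (zero — the frame passes the CRC check).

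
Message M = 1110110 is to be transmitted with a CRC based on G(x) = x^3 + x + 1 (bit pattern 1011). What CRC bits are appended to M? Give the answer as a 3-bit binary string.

110

Append 3 zeros: 1110110000. Divide by 1011 (XOR where the leading bit is 1):
  pos 0: 1110 XOR 1011 = 0101
  pos 1: 1011 XOR 1011 = 0000
  pos 5: 1000 XOR 1011 = 0011
Remainder (last 3 bits) = 110. This is the CRC / FCS.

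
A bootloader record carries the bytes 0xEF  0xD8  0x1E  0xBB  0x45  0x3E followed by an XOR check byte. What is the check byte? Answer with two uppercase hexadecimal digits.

XOR the bytes together:
  start with 0xEF
  0xEF ⊕ 0xD8 = 0x37
  0x37 ⊕ 0x1E = 0x29
  0x29 ⊕ 0xBB = 0x92
  0x92 ⊕ 0x45 = 0xD7
  0xD7 ⊕ 0x3E = 0xE9

E9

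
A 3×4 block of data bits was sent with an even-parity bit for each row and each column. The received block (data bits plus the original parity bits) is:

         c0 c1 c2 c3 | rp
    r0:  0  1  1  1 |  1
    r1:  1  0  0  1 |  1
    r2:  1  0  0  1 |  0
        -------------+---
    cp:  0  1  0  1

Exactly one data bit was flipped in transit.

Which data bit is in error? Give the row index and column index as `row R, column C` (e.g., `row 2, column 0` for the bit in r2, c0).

Recompute each row's even parity and compare to rp:
  r0: data parity 1, sent rp 1 → ok
  r1: data parity 0, sent rp 1 → mismatch
  r2: data parity 0, sent rp 0 → ok
Recompute each column's even parity and compare to cp:
  c0: data parity 0, sent cp 0 → ok
  c1: data parity 1, sent cp 1 → ok
  c2: data parity 1, sent cp 0 → mismatch
  c3: data parity 1, sent cp 1 → ok
Exactly one row (r1) and one column (c2) fail → the flipped bit is at their intersection.

row 1, column 2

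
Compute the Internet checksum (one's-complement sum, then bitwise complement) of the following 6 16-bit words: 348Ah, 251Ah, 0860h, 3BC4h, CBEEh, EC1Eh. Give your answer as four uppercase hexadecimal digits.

One's-complement addition (fold any carry out of bit 15 back into bit 0):
  0x348A + 0x251A = 0x059A4
  0x59A4 + 0x0860 = 0x06204
  0x6204 + 0x3BC4 = 0x09DC8
  0x9DC8 + 0xCBEE = 0x169B6 → wrap carry → 0x69B7
  0x69B7 + 0xEC1E = 0x155D5 → wrap carry → 0x55D6
One's-complement sum = 0x55D6.
Checksum = ~0x55D6 & 0xFFFF = 0xAA29.

AA29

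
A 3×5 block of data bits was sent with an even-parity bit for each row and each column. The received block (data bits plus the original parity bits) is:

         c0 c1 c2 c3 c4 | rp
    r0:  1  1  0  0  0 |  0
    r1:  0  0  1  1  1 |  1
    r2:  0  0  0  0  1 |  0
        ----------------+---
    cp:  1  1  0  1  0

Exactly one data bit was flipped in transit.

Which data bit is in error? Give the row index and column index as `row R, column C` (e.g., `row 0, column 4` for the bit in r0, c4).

Recompute each row's even parity and compare to rp:
  r0: data parity 0, sent rp 0 → ok
  r1: data parity 1, sent rp 1 → ok
  r2: data parity 1, sent rp 0 → mismatch
Recompute each column's even parity and compare to cp:
  c0: data parity 1, sent cp 1 → ok
  c1: data parity 1, sent cp 1 → ok
  c2: data parity 1, sent cp 0 → mismatch
  c3: data parity 1, sent cp 1 → ok
  c4: data parity 0, sent cp 0 → ok
Exactly one row (r2) and one column (c2) fail → the flipped bit is at their intersection.

row 2, column 2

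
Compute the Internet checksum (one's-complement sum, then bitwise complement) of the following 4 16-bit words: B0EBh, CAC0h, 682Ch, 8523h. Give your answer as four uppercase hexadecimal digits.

One's-complement addition (fold any carry out of bit 15 back into bit 0):
  0xB0EB + 0xCAC0 = 0x17BAB → wrap carry → 0x7BAC
  0x7BAC + 0x682C = 0x0E3D8
  0xE3D8 + 0x8523 = 0x168FB → wrap carry → 0x68FC
One's-complement sum = 0x68FC.
Checksum = ~0x68FC & 0xFFFF = 0x9703.

9703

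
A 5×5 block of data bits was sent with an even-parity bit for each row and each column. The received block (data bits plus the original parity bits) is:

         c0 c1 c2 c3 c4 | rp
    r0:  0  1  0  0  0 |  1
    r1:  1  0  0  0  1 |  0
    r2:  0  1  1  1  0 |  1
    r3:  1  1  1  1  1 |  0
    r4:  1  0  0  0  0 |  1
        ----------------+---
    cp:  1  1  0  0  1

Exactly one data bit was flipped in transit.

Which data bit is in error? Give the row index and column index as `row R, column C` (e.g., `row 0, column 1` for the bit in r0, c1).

Recompute each row's even parity and compare to rp:
  r0: data parity 1, sent rp 1 → ok
  r1: data parity 0, sent rp 0 → ok
  r2: data parity 1, sent rp 1 → ok
  r3: data parity 1, sent rp 0 → mismatch
  r4: data parity 1, sent rp 1 → ok
Recompute each column's even parity and compare to cp:
  c0: data parity 1, sent cp 1 → ok
  c1: data parity 1, sent cp 1 → ok
  c2: data parity 0, sent cp 0 → ok
  c3: data parity 0, sent cp 0 → ok
  c4: data parity 0, sent cp 1 → mismatch
Exactly one row (r3) and one column (c4) fail → the flipped bit is at their intersection.

row 3, column 4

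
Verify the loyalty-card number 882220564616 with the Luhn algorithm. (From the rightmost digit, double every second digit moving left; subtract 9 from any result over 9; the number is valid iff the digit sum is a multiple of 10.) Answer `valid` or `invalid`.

invalid

From the right, keep odd positions and double even positions (subtract 9 from any doubled value over 9):
  doubled (positions 2,4,...): 2 8 1 4 4 7 → sum 26
  kept (positions 1,3,...): 6 6 6 0 2 8 → sum 28
Total = 54.
54 mod 10 = 4, so the number is invalid.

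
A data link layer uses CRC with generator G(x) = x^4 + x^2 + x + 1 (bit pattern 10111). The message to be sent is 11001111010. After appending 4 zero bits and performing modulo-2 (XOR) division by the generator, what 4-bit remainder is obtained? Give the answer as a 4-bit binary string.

Append 4 zeros: 110011110100000. Divide by 10111 (XOR where the leading bit is 1):
  pos 0: 11001 XOR 10111 = 01110
  pos 1: 11101 XOR 10111 = 01010
  pos 2: 10101 XOR 10111 = 00010
  pos 5: 10101 XOR 10111 = 00010
  pos 8: 10000 XOR 10111 = 00111
  pos 10: 11100 XOR 10111 = 01011
Remainder (last 4 bits) = 1011. This is the CRC / FCS.

1011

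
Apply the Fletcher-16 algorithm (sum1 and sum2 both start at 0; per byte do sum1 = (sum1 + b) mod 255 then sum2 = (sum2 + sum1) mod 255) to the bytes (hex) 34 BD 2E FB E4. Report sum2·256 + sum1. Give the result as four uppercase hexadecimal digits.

Running sums (mod 255):
  after byte 0 (34): sum1=52, sum2=52
  after byte 1 (BD): sum1=241, sum2=38
  after byte 2 (2E): sum1=32, sum2=70
  after byte 3 (FB): sum1=28, sum2=98
  after byte 4 (E4): sum1=1, sum2=99
Checksum = sum2·256 + sum1 = 99·256 + 1 = 25345 = 0x6301.

6301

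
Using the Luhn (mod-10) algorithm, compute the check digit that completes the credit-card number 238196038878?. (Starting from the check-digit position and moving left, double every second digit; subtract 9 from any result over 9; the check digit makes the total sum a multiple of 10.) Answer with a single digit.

Partial digits right→left: 8 7 8 8 3 0 6 9 1 8 3 2
Double every second digit counting from the check-digit position (so the 1st, 3rd, 5th, ... of the partial from the right).
  doubled (with −9 where >9): 7 7 6 3 2 6 → sum 31
  kept as-is: 7 8 0 9 8 2 → sum 34
Total = 31 + 34 = 65.
Check digit = (10 − (65 mod 10)) mod 10 = 5.

5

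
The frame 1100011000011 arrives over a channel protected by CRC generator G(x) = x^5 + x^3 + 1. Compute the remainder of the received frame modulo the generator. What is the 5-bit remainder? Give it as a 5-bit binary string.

01101

Modulo-2 division of 1100011000011 by 101001:
  pos 0: 110001 XOR 101001 = 011000
  pos 1: 110001 XOR 101001 = 011000
  pos 2: 110000 XOR 101001 = 011001
  pos 3: 110010 XOR 101001 = 011011
  pos 4: 110110 XOR 101001 = 011111
  pos 5: 111110 XOR 101001 = 010111
  pos 6: 101111 XOR 101001 = 000110
Remainder = 01101 (nonzero — an error is detected).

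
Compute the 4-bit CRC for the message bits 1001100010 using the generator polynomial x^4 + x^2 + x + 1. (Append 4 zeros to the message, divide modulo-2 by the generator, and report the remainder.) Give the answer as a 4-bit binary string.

1001

Append 4 zeros: 10011000100000. Divide by 10111 (XOR where the leading bit is 1):
  pos 0: 10011 XOR 10111 = 00100
  pos 2: 10000 XOR 10111 = 00111
  pos 4: 11101 XOR 10111 = 01010
  pos 5: 10100 XOR 10111 = 00011
  pos 8: 11000 XOR 10111 = 01111
  pos 9: 11110 XOR 10111 = 01001
Remainder (last 4 bits) = 1001. This is the CRC / FCS.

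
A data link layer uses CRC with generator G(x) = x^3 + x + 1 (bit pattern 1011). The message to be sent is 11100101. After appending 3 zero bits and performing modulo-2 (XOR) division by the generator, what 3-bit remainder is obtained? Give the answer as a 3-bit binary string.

Append 3 zeros: 11100101000. Divide by 1011 (XOR where the leading bit is 1):
  pos 0: 1110 XOR 1011 = 0101
  pos 1: 1010 XOR 1011 = 0001
  pos 4: 1101 XOR 1011 = 0110
  pos 5: 1100 XOR 1011 = 0111
  pos 6: 1110 XOR 1011 = 0101
  pos 7: 1010 XOR 1011 = 0001
Remainder (last 3 bits) = 001. This is the CRC / FCS.

001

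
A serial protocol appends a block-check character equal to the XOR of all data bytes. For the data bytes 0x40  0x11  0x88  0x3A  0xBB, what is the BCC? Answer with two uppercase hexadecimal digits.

58

XOR the bytes together:
  start with 0x40
  0x40 ⊕ 0x11 = 0x51
  0x51 ⊕ 0x88 = 0xD9
  0xD9 ⊕ 0x3A = 0xE3
  0xE3 ⊕ 0xBB = 0x58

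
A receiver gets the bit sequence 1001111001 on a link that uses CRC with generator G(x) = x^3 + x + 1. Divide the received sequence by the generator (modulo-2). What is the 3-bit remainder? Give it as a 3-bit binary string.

010

Modulo-2 division of 1001111001 by 1011:
  pos 0: 1001 XOR 1011 = 0010
  pos 2: 1011 XOR 1011 = 0000
  pos 6: 1001 XOR 1011 = 0010
Remainder = 010 (nonzero — an error is detected).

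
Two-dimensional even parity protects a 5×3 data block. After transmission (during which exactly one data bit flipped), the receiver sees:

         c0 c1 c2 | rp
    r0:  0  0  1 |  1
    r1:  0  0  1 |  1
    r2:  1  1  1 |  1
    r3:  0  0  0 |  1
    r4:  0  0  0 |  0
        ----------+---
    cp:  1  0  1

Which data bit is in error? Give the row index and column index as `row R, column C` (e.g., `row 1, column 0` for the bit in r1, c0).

row 3, column 1

Recompute each row's even parity and compare to rp:
  r0: data parity 1, sent rp 1 → ok
  r1: data parity 1, sent rp 1 → ok
  r2: data parity 1, sent rp 1 → ok
  r3: data parity 0, sent rp 1 → mismatch
  r4: data parity 0, sent rp 0 → ok
Recompute each column's even parity and compare to cp:
  c0: data parity 1, sent cp 1 → ok
  c1: data parity 1, sent cp 0 → mismatch
  c2: data parity 1, sent cp 1 → ok
Exactly one row (r3) and one column (c1) fail → the flipped bit is at their intersection.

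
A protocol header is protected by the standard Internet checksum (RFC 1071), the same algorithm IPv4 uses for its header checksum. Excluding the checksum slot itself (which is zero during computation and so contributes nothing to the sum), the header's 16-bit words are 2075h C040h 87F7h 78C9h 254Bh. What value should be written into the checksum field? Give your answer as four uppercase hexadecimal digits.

F93D

One's-complement addition (fold any carry out of bit 15 back into bit 0):
  0x2075 + 0xC040 = 0x0E0B5
  0xE0B5 + 0x87F7 = 0x168AC → wrap carry → 0x68AD
  0x68AD + 0x78C9 = 0x0E176
  0xE176 + 0x254B = 0x106C1 → wrap carry → 0x06C2
One's-complement sum = 0x06C2.
Checksum = ~0x06C2 & 0xFFFF = 0xF93D.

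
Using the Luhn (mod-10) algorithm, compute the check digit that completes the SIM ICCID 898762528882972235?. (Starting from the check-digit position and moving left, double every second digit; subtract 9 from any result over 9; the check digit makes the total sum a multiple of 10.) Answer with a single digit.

Partial digits right→left: 5 3 2 2 7 9 2 8 8 8 2 5 2 6 7 8 9 8
Double every second digit counting from the check-digit position (so the 1st, 3rd, 5th, ... of the partial from the right).
  doubled (with −9 where >9): 1 4 5 4 7 4 4 5 9 → sum 43
  kept as-is: 3 2 9 8 8 5 6 8 8 → sum 57
Total = 43 + 57 = 100.
Check digit = (10 − (100 mod 10)) mod 10 = 0.

0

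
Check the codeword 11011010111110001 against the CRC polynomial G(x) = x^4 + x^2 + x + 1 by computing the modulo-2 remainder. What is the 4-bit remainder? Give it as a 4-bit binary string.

Modulo-2 division of 11011010111110001 by 10111:
  pos 0: 11011 XOR 10111 = 01100
  pos 1: 11000 XOR 10111 = 01111
  pos 2: 11111 XOR 10111 = 01000
  pos 3: 10000 XOR 10111 = 00111
  pos 5: 11111 XOR 10111 = 01000
  pos 6: 10001 XOR 10111 = 00110
  pos 8: 11011 XOR 10111 = 01100
  pos 9: 11000 XOR 10111 = 01111
  pos 10: 11110 XOR 10111 = 01001
  pos 11: 10010 XOR 10111 = 00101
Remainder = 1011 (nonzero — an error is detected).

1011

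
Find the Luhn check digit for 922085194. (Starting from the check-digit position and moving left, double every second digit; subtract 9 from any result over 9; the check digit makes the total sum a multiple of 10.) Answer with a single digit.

4

Partial digits right→left: 4 9 1 5 8 0 2 2 9
Double every second digit counting from the check-digit position (so the 1st, 3rd, 5th, ... of the partial from the right).
  doubled (with −9 where >9): 8 2 7 4 9 → sum 30
  kept as-is: 9 5 0 2 → sum 16
Total = 30 + 16 = 46.
Check digit = (10 − (46 mod 10)) mod 10 = 4.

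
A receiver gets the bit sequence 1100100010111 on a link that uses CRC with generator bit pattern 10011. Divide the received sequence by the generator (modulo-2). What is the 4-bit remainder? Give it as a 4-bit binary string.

0000

Modulo-2 division of 1100100010111 by 10011:
  pos 0: 11001 XOR 10011 = 01010
  pos 1: 10100 XOR 10011 = 00111
  pos 3: 11100 XOR 10011 = 01111
  pos 4: 11111 XOR 10011 = 01100
  pos 5: 11000 XOR 10011 = 01011
  pos 6: 10111 XOR 10011 = 00100
  pos 8: 10011 XOR 10011 = 00000
Remainder = 0000 (zero — the frame passes the CRC check).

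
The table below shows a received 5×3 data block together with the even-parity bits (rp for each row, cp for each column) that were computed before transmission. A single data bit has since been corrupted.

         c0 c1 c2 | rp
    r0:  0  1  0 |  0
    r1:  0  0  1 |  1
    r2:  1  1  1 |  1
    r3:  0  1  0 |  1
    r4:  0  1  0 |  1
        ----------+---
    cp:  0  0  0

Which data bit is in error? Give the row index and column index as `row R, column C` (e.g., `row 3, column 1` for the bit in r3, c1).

Recompute each row's even parity and compare to rp:
  r0: data parity 1, sent rp 0 → mismatch
  r1: data parity 1, sent rp 1 → ok
  r2: data parity 1, sent rp 1 → ok
  r3: data parity 1, sent rp 1 → ok
  r4: data parity 1, sent rp 1 → ok
Recompute each column's even parity and compare to cp:
  c0: data parity 1, sent cp 0 → mismatch
  c1: data parity 0, sent cp 0 → ok
  c2: data parity 0, sent cp 0 → ok
Exactly one row (r0) and one column (c0) fail → the flipped bit is at their intersection.

row 0, column 0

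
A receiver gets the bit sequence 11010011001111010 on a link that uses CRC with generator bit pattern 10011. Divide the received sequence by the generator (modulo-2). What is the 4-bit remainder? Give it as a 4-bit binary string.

Modulo-2 division of 11010011001111010 by 10011:
  pos 0: 11010 XOR 10011 = 01001
  pos 1: 10010 XOR 10011 = 00001
  pos 5: 11100 XOR 10011 = 01111
  pos 6: 11111 XOR 10011 = 01100
  pos 7: 11001 XOR 10011 = 01010
  pos 8: 10101 XOR 10011 = 00110
  pos 10: 11010 XOR 10011 = 01001
  pos 11: 10011 XOR 10011 = 00000
Remainder = 0000 (zero — the frame passes the CRC check).

0000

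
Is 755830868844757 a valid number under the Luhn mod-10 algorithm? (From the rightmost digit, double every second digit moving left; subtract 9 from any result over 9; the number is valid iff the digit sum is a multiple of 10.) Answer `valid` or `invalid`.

invalid

From the right, keep odd positions and double even positions (subtract 9 from any doubled value over 9):
  doubled (positions 2,4,...): 1 8 7 3 0 7 1 → sum 27
  kept (positions 1,3,...): 7 7 4 8 8 3 5 7 → sum 49
Total = 76.
76 mod 10 = 6, so the number is invalid.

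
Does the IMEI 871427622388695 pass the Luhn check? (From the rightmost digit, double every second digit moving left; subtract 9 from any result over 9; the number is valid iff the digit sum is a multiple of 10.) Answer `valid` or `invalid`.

From the right, keep odd positions and double even positions (subtract 9 from any doubled value over 9):
  doubled (positions 2,4,...): 9 7 6 4 5 8 5 → sum 44
  kept (positions 1,3,...): 5 6 8 2 6 2 1 8 → sum 38
Total = 82.
82 mod 10 = 2, so the number is invalid.

invalid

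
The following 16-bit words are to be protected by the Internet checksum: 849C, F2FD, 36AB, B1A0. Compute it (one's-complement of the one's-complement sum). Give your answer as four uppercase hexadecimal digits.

One's-complement addition (fold any carry out of bit 15 back into bit 0):
  0x849C + 0xF2FD = 0x17799 → wrap carry → 0x779A
  0x779A + 0x36AB = 0x0AE45
  0xAE45 + 0xB1A0 = 0x15FE5 → wrap carry → 0x5FE6
One's-complement sum = 0x5FE6.
Checksum = ~0x5FE6 & 0xFFFF = 0xA019.

A019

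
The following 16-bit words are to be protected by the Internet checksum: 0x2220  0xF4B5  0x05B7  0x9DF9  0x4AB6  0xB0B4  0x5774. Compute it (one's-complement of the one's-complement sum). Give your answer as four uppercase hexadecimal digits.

One's-complement addition (fold any carry out of bit 15 back into bit 0):
  0x2220 + 0xF4B5 = 0x116D5 → wrap carry → 0x16D6
  0x16D6 + 0x05B7 = 0x01C8D
  0x1C8D + 0x9DF9 = 0x0BA86
  0xBA86 + 0x4AB6 = 0x1053C → wrap carry → 0x053D
  0x053D + 0xB0B4 = 0x0B5F1
  0xB5F1 + 0x5774 = 0x10D65 → wrap carry → 0x0D66
One's-complement sum = 0x0D66.
Checksum = ~0x0D66 & 0xFFFF = 0xF299.

F299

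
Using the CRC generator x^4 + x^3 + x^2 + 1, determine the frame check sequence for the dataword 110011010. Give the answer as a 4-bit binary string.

1110

Append 4 zeros: 1100110100000. Divide by 11101 (XOR where the leading bit is 1):
  pos 0: 11001 XOR 11101 = 00100
  pos 2: 10010 XOR 11101 = 01111
  pos 3: 11111 XOR 11101 = 00010
  pos 6: 10000 XOR 11101 = 01101
  pos 7: 11010 XOR 11101 = 00111
Remainder (last 4 bits) = 1110. This is the CRC / FCS.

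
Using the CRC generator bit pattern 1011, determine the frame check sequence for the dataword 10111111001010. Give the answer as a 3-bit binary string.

Append 3 zeros: 10111111001010000. Divide by 1011 (XOR where the leading bit is 1):
  pos 0: 1011 XOR 1011 = 0000
  pos 4: 1111 XOR 1011 = 0100
  pos 5: 1000 XOR 1011 = 0011
  pos 7: 1101 XOR 1011 = 0110
  pos 8: 1100 XOR 1011 = 0111
  pos 9: 1111 XOR 1011 = 0100
  pos 10: 1000 XOR 1011 = 0011
  pos 12: 1100 XOR 1011 = 0111
  pos 13: 1110 XOR 1011 = 0101
Remainder (last 3 bits) = 101. This is the CRC / FCS.

101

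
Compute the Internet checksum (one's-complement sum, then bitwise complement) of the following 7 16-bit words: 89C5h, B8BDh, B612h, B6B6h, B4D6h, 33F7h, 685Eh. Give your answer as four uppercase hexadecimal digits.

One's-complement addition (fold any carry out of bit 15 back into bit 0):
  0x89C5 + 0xB8BD = 0x14282 → wrap carry → 0x4283
  0x4283 + 0xB612 = 0x0F895
  0xF895 + 0xB6B6 = 0x1AF4B → wrap carry → 0xAF4C
  0xAF4C + 0xB4D6 = 0x16422 → wrap carry → 0x6423
  0x6423 + 0x33F7 = 0x0981A
  0x981A + 0x685E = 0x10078 → wrap carry → 0x0079
One's-complement sum = 0x0079.
Checksum = ~0x0079 & 0xFFFF = 0xFF86.

FF86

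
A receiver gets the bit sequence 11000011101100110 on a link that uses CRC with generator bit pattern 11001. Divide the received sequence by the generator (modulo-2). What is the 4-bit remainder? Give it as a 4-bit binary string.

Modulo-2 division of 11000011101100110 by 11001:
  pos 0: 11000 XOR 11001 = 00001
  pos 4: 10111 XOR 11001 = 01110
  pos 5: 11100 XOR 11001 = 00101
  pos 7: 10111 XOR 11001 = 01110
  pos 8: 11100 XOR 11001 = 00101
  pos 10: 10101 XOR 11001 = 01100
  pos 11: 11001 XOR 11001 = 00000
Remainder = 0000 (zero — the frame passes the CRC check).

0000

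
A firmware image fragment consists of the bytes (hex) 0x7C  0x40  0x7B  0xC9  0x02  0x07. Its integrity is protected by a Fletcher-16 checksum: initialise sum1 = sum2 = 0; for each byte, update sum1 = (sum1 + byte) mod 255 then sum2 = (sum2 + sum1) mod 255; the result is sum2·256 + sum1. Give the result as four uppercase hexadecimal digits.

820B

Running sums (mod 255):
  after byte 0 (0x7C): sum1=124, sum2=124
  after byte 1 (0x40): sum1=188, sum2=57
  after byte 2 (0x7B): sum1=56, sum2=113
  after byte 3 (0xC9): sum1=2, sum2=115
  after byte 4 (0x02): sum1=4, sum2=119
  after byte 5 (0x07): sum1=11, sum2=130
Checksum = sum2·256 + sum1 = 130·256 + 11 = 33291 = 0x820B.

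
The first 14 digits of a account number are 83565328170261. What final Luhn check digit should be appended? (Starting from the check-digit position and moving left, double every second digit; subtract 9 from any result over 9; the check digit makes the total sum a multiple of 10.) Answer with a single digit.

Partial digits right→left: 1 6 2 0 7 1 8 2 3 5 6 5 3 8
Double every second digit counting from the check-digit position (so the 1st, 3rd, 5th, ... of the partial from the right).
  doubled (with −9 where >9): 2 4 5 7 6 3 6 → sum 33
  kept as-is: 6 0 1 2 5 5 8 → sum 27
Total = 33 + 27 = 60.
Check digit = (10 − (60 mod 10)) mod 10 = 0.

0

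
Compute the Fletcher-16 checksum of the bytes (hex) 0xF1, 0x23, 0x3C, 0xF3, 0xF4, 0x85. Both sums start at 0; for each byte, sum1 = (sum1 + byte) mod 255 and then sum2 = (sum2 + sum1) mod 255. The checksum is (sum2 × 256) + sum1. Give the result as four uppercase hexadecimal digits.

Running sums (mod 255):
  after byte 0 (0xF1): sum1=241, sum2=241
  after byte 1 (0x23): sum1=21, sum2=7
  after byte 2 (0x3C): sum1=81, sum2=88
  after byte 3 (0xF3): sum1=69, sum2=157
  after byte 4 (0xF4): sum1=58, sum2=215
  after byte 5 (0x85): sum1=191, sum2=151
Checksum = sum2·256 + sum1 = 151·256 + 191 = 38847 = 0x97BF.

97BF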